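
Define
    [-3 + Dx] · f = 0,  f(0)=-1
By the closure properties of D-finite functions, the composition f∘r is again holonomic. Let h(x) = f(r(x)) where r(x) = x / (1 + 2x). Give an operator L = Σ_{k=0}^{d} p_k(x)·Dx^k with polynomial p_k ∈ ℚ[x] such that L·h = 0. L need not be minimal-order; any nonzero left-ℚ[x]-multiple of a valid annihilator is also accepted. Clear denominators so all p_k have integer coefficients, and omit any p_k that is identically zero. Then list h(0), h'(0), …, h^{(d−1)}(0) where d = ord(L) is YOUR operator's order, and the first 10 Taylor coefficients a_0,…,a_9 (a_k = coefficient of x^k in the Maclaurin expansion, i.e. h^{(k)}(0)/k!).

f: a_k = -1, -3, -9/2, -9/2, -27/8, -81/40, -81/80, -243/560, -729/4480, -243/4480, …
L₀ from L_f via x↦r, Dx↦r'^{-1}Dx.
L = -3 + (1 + 4·x + 4·x^2)·Dx  (order 1).
h: a_k = -1, -3, 3/2, 3/2, -51/8, 519/40, -1581/80, 12441/560, -45417/4480, -163299/4480, …
ICs: h(0) = -1.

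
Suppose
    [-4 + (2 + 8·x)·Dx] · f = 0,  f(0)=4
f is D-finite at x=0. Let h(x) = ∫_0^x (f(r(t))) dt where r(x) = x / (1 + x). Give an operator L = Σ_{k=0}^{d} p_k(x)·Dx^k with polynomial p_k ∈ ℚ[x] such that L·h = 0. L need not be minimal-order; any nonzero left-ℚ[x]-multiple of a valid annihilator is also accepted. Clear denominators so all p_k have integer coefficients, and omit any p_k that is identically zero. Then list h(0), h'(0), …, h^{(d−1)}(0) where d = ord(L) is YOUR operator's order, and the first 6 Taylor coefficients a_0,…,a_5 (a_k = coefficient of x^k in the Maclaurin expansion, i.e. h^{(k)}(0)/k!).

f: a_k = 4, 8, -8, 16, -40, 112, …
Change of var in L_f (x↦r) gives L₀.
∫: right-multiply L₀ by Dx.
L = -2·Dx + (1 + 6·x + 5·x^2)·Dx^2  (order 2).
h: a_k = 0, 4, 4, -16/3, 10, -24, …
ICs: h(0) = 0, h′(0) = 4.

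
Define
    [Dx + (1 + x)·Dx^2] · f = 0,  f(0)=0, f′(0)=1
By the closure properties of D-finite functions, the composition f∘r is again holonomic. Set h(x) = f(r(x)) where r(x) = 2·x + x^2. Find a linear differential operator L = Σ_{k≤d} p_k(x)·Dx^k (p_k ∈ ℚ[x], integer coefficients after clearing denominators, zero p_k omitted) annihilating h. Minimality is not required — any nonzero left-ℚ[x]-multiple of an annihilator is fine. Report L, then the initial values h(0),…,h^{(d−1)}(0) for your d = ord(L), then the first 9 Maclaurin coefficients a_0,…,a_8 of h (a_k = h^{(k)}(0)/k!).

f: a_k = 0, 1, -1/2, 1/3, -1/4, 1/5, -1/6, 1/7, -1/8, …
L₀ from L_f via x↦r, Dx↦r'^{-1}Dx.
L = Dx + (1 + x)·Dx^2  (order 2).
h: a_k = 0, 2, -1, 2/3, -1/2, 2/5, -1/3, 2/7, -1/4, …
ICs: h(0) = 0, h′(0) = 2.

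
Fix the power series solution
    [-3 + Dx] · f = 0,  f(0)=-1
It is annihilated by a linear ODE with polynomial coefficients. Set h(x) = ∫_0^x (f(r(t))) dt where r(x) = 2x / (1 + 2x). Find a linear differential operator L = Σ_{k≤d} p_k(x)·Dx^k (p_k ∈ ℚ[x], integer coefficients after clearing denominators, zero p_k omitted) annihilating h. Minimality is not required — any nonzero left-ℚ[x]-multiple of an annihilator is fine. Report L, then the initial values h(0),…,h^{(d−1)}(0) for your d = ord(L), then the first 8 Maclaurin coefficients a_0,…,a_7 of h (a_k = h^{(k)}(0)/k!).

L = -6·Dx + (1 + 4·x + 4·x^2)·Dx^2  (order 2).
h: a_k = 0, -1, -3, -2, 3, -6/5, -14/5, 276/35, …
ICs: h(0) = 0, h′(0) = -1.

f: a_k = -1, -3, -9/2, -9/2, -27/8, -81/40, -81/80, -243/560, …
Substitute x→r, Dx→(1/r')Dx; clear ⇒ L₀.
∫: right-multiply L₀ by Dx.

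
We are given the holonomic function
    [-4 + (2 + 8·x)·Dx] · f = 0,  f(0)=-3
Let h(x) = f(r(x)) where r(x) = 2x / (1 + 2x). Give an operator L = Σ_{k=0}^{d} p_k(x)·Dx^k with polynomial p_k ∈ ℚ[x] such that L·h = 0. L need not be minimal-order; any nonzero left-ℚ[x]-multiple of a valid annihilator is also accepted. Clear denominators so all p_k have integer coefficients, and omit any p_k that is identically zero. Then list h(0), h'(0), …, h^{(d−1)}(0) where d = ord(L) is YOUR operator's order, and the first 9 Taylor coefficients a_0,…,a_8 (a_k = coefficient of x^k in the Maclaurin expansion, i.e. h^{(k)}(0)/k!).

f: a_k = -3, -6, 6, -12, 30, -84, 252, -792, 2574, …
Change of var in L_f (x↦r) gives L₀.
L = -4 + (1 + 12·x + 20·x^2)·Dx  (order 1).
h: a_k = -3, -12, 48, -240, 1440, -9792, 72192, -561408, 4531200, …
ICs: h(0) = -3.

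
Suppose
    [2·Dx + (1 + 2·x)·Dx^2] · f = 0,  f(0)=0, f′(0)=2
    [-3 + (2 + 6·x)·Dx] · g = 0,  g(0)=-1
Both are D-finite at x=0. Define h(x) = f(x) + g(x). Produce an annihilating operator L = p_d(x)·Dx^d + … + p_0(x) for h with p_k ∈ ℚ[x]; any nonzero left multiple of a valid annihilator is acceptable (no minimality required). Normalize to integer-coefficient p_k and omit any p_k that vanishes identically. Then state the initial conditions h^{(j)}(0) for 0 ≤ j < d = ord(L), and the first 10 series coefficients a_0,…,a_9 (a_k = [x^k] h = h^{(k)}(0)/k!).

L = (-6 + 36·x)·Dx + (5 + 84·x + 180·x^2)·Dx^2 + (2 + 22·x + 72·x^2 + 72·x^3)·Dx^3  (order 3).
h: a_k = -1, 1/2, -7/8, 47/48, -107/128, -313/1280, 13159/3072, -243053/14336, 1766093/32768, -93105673/589824, …
ICs: h(0) = -1, h′(0) = 1/2, h′′(0) = -7/4.

f: a_k = 0, 2, -2, 8/3, -4, 32/5, -32/3, 128/7, -32, 512/9, …
g: a_k = -1, -3/2, 9/8, -27/16, 405/128, -1701/256, 15309/1024, -72171/2048, 2814669/32768, -14073345/65536, …
f+g: L₀ = lclm(L_f,L_g), ord ≤ 2+1.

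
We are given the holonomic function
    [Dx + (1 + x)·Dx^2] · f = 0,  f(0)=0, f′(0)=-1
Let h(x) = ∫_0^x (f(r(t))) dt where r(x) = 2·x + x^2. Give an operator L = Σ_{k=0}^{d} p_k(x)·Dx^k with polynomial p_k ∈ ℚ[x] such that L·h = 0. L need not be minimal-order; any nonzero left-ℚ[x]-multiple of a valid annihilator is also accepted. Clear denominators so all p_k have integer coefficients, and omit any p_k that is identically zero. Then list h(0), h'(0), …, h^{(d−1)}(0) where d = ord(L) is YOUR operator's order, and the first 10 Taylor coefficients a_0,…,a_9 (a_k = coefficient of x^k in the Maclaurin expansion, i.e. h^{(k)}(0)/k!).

f: a_k = 0, -1, 1/2, -1/3, 1/4, -1/5, 1/6, -1/7, 1/8, -1/9, …
Substitute x→r, Dx→(1/r')Dx; clear ⇒ L₀.
Integrate: L := L₀·Dx.
L = Dx^2 + (1 + x)·Dx^3  (order 3).
h: a_k = 0, 0, -1, 1/3, -1/6, 1/10, -1/15, 1/21, -1/28, 1/36, …
ICs: h(0) = 0, h′(0) = 0, h′′(0) = -2.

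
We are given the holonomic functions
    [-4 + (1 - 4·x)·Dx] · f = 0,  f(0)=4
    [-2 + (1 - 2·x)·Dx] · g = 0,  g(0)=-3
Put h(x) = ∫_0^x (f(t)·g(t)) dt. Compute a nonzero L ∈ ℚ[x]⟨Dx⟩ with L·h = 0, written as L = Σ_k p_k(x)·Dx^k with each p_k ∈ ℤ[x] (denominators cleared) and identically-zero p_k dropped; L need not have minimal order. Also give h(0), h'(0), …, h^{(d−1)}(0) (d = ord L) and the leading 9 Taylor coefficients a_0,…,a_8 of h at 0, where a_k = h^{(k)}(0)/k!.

f: a_k = 4, 16, 64, 256, 1024, 4096, 16384, 65536, 262144, …
g: a_k = -3, -6, -12, -24, -48, -96, -192, -384, -768, …
f·g: L₀ = L_f ⊗_s L_g, ord ≤ 1·1.
h=∫₀ˣh₀: take L = L₀·Dx.
L = (-6 + 16·x)·Dx + (1 - 6·x + 8·x^2)·Dx^2  (order 2).
h: a_k = 0, -12, -36, -112, -360, -5952/5, -4032, -97536/7, -48960, …
ICs: h(0) = 0, h′(0) = -12.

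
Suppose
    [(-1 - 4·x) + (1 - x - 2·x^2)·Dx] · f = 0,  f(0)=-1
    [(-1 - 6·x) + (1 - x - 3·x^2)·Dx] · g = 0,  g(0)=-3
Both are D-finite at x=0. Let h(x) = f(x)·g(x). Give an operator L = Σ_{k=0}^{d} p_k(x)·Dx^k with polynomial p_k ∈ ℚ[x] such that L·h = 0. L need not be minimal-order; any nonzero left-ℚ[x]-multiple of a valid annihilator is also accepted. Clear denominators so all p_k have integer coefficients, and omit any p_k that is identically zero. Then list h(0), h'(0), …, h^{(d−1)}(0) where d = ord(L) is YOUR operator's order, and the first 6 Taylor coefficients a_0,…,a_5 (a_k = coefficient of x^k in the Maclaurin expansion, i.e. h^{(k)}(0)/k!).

L = (-2 - 8·x + 15·x^2 + 24·x^3) + (1 - 2·x - 4·x^2 + 5·x^3 + 6·x^4)·Dx  (order 1).
h: a_k = 3, 6, 24, 57, 162, 396, …
ICs: h(0) = 3.

f: a_k = -1, -1, -3, -5, -11, -21, …
g: a_k = -3, -3, -12, -21, -57, -120, …
h₀=f·g: eliminate ⇒ L₀, order ≤ 1·1.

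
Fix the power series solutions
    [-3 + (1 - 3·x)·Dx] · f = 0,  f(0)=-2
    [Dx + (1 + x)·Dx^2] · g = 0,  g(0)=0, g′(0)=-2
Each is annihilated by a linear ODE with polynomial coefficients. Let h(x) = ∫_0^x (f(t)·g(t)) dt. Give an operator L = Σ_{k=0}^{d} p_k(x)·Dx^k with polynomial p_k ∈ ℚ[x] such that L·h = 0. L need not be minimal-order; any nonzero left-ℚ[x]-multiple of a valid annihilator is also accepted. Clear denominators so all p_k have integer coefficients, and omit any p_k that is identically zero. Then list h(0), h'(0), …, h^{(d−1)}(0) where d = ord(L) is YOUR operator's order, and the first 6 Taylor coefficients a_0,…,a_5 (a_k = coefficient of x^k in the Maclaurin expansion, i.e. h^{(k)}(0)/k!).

L = 3·Dx + (5 + 9·x)·Dx^2 + (-1 + 2·x + 3·x^2)·Dx^3  (order 3).
h: a_k = 0, 0, 2, 10/3, 47/6, 93/5, …
ICs: h(0) = 0, h′(0) = 0, h′′(0) = 4.

f: a_k = -2, -6, -18, -54, -162, -486, …
g: a_k = 0, -2, 1, -2/3, 1/2, -2/5, …
Sym-product of L_f,L_g gives L₀ (≤ ord 2).
Integrate: L := L₀·Dx.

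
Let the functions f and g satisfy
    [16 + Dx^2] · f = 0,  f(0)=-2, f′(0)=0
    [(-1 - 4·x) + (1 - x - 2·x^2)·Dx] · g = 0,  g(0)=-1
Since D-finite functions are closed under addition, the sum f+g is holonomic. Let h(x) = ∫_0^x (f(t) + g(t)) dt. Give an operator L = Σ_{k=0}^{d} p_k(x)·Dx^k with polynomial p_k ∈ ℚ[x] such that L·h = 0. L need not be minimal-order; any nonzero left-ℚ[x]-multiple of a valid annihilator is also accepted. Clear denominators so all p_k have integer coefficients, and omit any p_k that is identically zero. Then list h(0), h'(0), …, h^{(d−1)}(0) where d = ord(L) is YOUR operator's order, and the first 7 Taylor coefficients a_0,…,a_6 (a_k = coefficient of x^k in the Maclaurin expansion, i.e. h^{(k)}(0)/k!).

f: a_k = -2, 0, 16, 0, -64/3, 0, 512/45, …
g: a_k = -1, -1, -3, -5, -11, -21, -43, …
f+g: L₀ = lclm(L_f,L_g), ord ≤ 2+1.
h=∫₀ˣh₀: take L = L₀·Dx.
L = (-368 - 1408·x + 256·x^2 - 512·x^3 - 2560·x^4 - 2048·x^5)·Dx + (176 - 336·x - 384·x^2 + 1024·x^3 + 384·x^4 - 1536·x^5 - 1024·x^6)·Dx^2 + (-23 - 88·x + 16·x^2 - 32·x^3 - 160·x^4 - 128·x^5)·Dx^3 + (11 - 21·x - 24·x^2 + 64·x^3 + 24·x^4 - 96·x^5 - 64·x^6)·Dx^4  (order 4).
h: a_k = 0, -3, -1/2, 13/3, -5/4, -97/15, -7/2, …
ICs: h(0) = 0, h′(0) = -3, h′′(0) = -1, h′′′(0) = 26.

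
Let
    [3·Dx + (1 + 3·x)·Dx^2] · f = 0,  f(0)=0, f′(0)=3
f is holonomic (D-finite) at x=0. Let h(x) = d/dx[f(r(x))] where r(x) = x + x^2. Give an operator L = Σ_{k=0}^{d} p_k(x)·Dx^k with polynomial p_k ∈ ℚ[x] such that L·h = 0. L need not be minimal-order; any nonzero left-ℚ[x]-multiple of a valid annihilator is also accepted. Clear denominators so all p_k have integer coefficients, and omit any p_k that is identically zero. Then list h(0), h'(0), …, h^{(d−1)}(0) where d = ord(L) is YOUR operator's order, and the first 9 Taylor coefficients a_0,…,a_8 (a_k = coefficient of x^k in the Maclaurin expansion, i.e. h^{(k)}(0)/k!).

f: a_k = 0, 3, -9/2, 9, -81/4, 243/5, -243/2, 2187/7, -6561/8, …
L₀ from L_f via x↦r, Dx↦r'^{-1}Dx.
h=h₀': d/dx-closure on L₀ ⇒ L.
L = (1 + 6·x + 6·x^2) + (1 + 5·x + 9·x^2 + 6·x^3)·Dx  (order 1).
h: a_k = 3, -3, 0, 9, -27, 54, -81, 81, 0, …
ICs: h(0) = 3.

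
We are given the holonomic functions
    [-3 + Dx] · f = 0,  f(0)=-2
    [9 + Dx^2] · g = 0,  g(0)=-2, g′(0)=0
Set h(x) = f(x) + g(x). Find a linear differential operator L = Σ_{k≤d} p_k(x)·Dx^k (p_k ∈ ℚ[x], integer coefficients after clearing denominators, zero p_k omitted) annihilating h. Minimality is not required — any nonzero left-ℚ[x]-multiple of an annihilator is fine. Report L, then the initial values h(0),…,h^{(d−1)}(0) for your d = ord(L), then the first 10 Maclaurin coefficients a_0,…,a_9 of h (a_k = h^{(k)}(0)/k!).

f: a_k = -2, -6, -9, -9, -27/4, -81/20, -81/40, -243/280, -729/2240, -243/2240, …
g: a_k = -2, 0, 9, 0, -27/4, 0, 81/40, 0, -729/2240, 0, …
Weyl lclm of L_f,L_g ⇒ L₀ (ord ≤ 3).
L = -27 + 9·Dx - 3·Dx^2 + Dx^3  (order 3).
h: a_k = -4, -6, 0, -9, -27/2, -81/20, 0, -243/280, -729/1120, -243/2240, …
ICs: h(0) = -4, h′(0) = -6, h′′(0) = 0.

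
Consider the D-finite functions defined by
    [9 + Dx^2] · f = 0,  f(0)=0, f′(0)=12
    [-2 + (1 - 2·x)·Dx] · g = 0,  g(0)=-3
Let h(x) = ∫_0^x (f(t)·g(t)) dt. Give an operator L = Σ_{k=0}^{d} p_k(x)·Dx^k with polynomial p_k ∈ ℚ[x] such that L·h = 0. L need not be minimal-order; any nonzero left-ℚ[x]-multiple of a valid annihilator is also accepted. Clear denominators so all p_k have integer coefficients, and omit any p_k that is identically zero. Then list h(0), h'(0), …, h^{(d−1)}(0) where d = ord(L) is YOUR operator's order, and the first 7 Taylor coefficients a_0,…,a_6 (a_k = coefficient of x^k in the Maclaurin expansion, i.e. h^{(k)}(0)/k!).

f: a_k = 0, 12, 0, -18, 0, 81/10, 0, …
g: a_k = -3, -6, -12, -24, -48, -96, -192, …
Sym-product of L_f,L_g gives L₀ (≤ ord 2).
∫: right-multiply L₀ by Dx.
L = (-9 + 18·x)·Dx + 4·Dx^2 + (-1 + 2·x)·Dx^3  (order 3).
h: a_k = 0, 0, -18, -24, -45/2, -36, -1281/20, …
ICs: h(0) = 0, h′(0) = 0, h′′(0) = -36.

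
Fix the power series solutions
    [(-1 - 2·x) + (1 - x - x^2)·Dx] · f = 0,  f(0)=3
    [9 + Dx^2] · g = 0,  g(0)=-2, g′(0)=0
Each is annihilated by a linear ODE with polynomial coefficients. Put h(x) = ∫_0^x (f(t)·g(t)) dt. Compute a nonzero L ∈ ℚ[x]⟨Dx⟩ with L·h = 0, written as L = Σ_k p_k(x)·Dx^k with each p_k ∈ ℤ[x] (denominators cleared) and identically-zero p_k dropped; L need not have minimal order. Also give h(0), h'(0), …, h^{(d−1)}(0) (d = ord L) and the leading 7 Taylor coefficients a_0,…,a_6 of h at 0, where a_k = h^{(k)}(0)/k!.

L = (-7 + 9·x + 9·x^2)·Dx + (2 + 4·x)·Dx^2 + (-1 + x + x^2)·Dx^3  (order 3).
h: a_k = 0, -6, -3, 5, 9/4, 3/4, 17/8, …
ICs: h(0) = 0, h′(0) = -6, h′′(0) = -6.

f: a_k = 3, 3, 6, 9, 15, 24, 39, …
g: a_k = -2, 0, 9, 0, -27/4, 0, 81/40, …
f·g: L₀ = L_f ⊗_s L_g, ord ≤ 1·2.
h=∫h₀ ⇒ L = L₀·Dx.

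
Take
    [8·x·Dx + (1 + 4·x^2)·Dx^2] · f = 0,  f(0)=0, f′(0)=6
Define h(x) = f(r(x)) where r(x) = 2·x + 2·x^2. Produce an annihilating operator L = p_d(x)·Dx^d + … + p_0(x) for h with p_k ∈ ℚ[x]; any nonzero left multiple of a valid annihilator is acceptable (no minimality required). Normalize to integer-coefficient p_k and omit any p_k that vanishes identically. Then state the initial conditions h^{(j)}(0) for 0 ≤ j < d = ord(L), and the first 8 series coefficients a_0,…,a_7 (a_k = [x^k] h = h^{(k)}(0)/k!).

L = (-2 + 32·x + 128·x^2 + 192·x^3 + 96·x^4)·Dx + (1 + 2·x + 16·x^2 + 64·x^3 + 80·x^4 + 32·x^5)·Dx^2  (order 2).
h: a_k = 0, 12, 12, -64, -192, 2112/5, 3008, -6144/7, …
ICs: h(0) = 0, h′(0) = 12.

f: a_k = 0, 6, 0, -8, 0, 96/5, 0, -384/7, …
Change of var in L_f (x↦r) gives L₀.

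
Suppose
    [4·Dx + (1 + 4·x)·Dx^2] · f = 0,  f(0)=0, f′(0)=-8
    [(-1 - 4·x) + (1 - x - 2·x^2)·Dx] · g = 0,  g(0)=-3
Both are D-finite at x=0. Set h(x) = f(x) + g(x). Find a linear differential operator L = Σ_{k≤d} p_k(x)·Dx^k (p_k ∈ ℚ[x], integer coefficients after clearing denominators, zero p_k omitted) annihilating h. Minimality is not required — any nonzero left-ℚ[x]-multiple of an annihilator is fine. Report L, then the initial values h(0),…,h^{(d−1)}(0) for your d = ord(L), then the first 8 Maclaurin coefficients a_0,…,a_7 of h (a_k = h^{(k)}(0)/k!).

L = (-156 - 624·x - 1440·x^2 - 768·x^3 - 768·x^4)·Dx + (1 - 160·x - 1064·x^2 - 1952·x^3 - 1600·x^4 - 1280·x^5)·Dx^2 + (5 + 39·x + 66·x^2 - 80·x^3 - 240·x^4 - 384·x^5 - 256·x^6)·Dx^3  (order 3).
h: a_k = -3, -11, 7, -173/3, 95, -2363/5, 3709/3, -34553/7, …
ICs: h(0) = -3, h′(0) = -11, h′′(0) = 14.

f: a_k = 0, -8, 16, -128/3, 128, -2048/5, 4096/3, -32768/7, …
g: a_k = -3, -3, -9, -15, -33, -63, -129, -255, …
Weyl lclm of L_f,L_g ⇒ L₀ (ord ≤ 3).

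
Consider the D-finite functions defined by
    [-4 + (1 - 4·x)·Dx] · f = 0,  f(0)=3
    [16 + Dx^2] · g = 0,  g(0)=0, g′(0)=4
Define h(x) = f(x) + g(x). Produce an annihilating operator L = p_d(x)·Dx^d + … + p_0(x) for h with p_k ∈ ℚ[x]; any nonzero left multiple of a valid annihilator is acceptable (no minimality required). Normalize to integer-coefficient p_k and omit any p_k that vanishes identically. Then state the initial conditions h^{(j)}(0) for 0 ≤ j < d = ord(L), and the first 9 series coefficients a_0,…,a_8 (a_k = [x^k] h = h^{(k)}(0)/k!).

f: a_k = 3, 12, 48, 192, 768, 3072, 12288, 49152, 196608, …
g: a_k = 0, 4, 0, -32/3, 0, 128/15, 0, -1024/315, 0, …
h₀=f+g: left-lcm gives L₀, ord ≤ 3.
L = (448 - 512·x + 1024·x^2) + (-48 + 320·x - 768·x^2 + 1024·x^3)·Dx + (28 - 32·x + 64·x^2)·Dx^2 + (-3 + 20·x - 48·x^2 + 64·x^3)·Dx^3  (order 3).
h: a_k = 3, 16, 48, 544/3, 768, 46208/15, 12288, 15481856/315, 196608, …
ICs: h(0) = 3, h′(0) = 16, h′′(0) = 96.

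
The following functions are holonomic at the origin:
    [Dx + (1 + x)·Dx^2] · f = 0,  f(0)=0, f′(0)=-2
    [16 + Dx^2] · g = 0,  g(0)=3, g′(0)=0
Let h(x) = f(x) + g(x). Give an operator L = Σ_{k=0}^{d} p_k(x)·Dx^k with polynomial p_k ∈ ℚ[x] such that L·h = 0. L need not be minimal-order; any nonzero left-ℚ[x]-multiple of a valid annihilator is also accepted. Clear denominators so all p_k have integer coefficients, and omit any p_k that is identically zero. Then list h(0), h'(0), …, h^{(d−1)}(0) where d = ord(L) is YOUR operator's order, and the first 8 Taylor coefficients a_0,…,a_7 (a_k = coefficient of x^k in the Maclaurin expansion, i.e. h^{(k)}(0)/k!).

f: a_k = 0, -2, 1, -2/3, 1/2, -2/5, 1/3, -2/7, …
g: a_k = 3, 0, -24, 0, 32, 0, -256/15, 0, …
Weyl lclm of L_f,L_g ⇒ L₀ (ord ≤ 4).
L = (176 + 256·x + 128·x^2)·Dx + (144 + 400·x + 384·x^2 + 128·x^3)·Dx^2 + (11 + 16·x + 8·x^2)·Dx^3 + (9 + 25·x + 24·x^2 + 8·x^3)·Dx^4  (order 4).
h: a_k = 3, -2, -23, -2/3, 65/2, -2/5, -251/15, -2/7, …
ICs: h(0) = 3, h′(0) = -2, h′′(0) = -46, h′′′(0) = -4.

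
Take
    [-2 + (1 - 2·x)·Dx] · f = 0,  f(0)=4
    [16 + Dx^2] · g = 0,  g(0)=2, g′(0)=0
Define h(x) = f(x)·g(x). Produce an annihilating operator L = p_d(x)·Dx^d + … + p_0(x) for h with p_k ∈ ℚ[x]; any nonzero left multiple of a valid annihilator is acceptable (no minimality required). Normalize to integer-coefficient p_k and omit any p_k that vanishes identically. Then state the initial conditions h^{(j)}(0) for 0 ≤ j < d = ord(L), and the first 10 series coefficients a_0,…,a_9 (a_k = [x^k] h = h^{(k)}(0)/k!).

f: a_k = 4, 8, 16, 32, 64, 128, 256, 512, 1024, 2048, …
g: a_k = 2, 0, -16, 0, 64/3, 0, -512/45, 0, 1024/315, 0, …
f·g: L₀ = L_f ⊗_s L_g, ord ≤ 1·2.
L = (-16 + 32·x) + 4·Dx + (-1 + 2·x)·Dx^2  (order 2).
h: a_k = 8, 16, -32, -64, -128/3, -256/3, -9728/45, -19456/45, -268288/315, -536576/315, …
ICs: h(0) = 8, h′(0) = 16.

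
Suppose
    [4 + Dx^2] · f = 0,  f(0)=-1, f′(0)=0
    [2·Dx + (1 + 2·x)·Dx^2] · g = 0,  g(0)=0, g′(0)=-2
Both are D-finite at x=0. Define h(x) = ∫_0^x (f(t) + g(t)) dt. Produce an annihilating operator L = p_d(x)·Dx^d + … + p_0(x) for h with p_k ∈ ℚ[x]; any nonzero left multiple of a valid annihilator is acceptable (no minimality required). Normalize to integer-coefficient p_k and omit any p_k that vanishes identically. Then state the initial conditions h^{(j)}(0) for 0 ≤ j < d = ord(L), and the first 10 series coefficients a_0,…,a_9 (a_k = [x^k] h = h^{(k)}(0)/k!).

L = (56 + 32·x + 32·x^2)·Dx^2 + (12 + 40·x + 48·x^2 + 32·x^3)·Dx^3 + (14 + 8·x + 8·x^2)·Dx^4 + (3 + 10·x + 12·x^2 + 8·x^3)·Dx^5  (order 5).
h: a_k = 0, -1, -1, 4/3, -2/3, 2/3, -16/15, 484/315, -16/7, 10078/2835, …
ICs: h(0) = 0, h′(0) = -1, h′′(0) = -2, h′′′(0) = 8, h′′′′(0) = -16.

f: a_k = -1, 0, 2, 0, -2/3, 0, 4/45, 0, -2/315, 0, …
g: a_k = 0, -2, 2, -8/3, 4, -32/5, 32/3, -128/7, 32, -512/9, …
Weyl lclm of L_f,L_g ⇒ L₀ (ord ≤ 4).
∫: right-multiply L₀ by Dx.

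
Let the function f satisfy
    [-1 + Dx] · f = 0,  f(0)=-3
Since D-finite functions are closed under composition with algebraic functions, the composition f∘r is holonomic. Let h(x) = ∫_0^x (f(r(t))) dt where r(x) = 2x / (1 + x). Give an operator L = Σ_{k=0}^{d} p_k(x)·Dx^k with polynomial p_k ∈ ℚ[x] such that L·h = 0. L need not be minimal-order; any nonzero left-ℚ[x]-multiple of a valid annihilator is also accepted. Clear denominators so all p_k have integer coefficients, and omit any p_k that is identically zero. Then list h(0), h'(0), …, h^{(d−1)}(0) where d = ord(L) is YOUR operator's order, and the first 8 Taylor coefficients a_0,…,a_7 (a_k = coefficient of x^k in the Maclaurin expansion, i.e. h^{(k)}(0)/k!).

f: a_k = -3, -3, -3/2, -1/2, -1/8, -1/40, -1/240, -1/1680, …
Change of var in L_f (x↦r) gives L₀.
∫: right-multiply L₀ by Dx.
L = -2·Dx + (1 + 2·x + x^2)·Dx^2  (order 2).
h: a_k = 0, -3, -3, 0, 1/2, -2/5, 1/5, -4/105, …
ICs: h(0) = 0, h′(0) = -3.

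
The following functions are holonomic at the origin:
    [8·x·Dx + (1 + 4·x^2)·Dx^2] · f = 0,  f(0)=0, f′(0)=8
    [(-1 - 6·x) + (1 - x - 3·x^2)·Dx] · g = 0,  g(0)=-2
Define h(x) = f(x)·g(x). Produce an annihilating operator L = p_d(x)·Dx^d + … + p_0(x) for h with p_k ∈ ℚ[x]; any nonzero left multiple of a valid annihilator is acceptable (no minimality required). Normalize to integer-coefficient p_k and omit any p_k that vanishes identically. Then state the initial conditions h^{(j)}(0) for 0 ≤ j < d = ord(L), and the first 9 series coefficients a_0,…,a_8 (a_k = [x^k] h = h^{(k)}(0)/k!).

f: a_k = 0, 8, 0, -32/3, 0, 128/5, 0, -512/7, 0, …
g: a_k = -2, -2, -8, -14, -38, -80, -194, -434, -1016, …
L₀ := L_f ⊗_s L_g (sym. prod.), ord ≤ 2.
L = (6 + 8·x + 72·x^2) + (2 + 4·x + 16·x^2 + 72·x^3)·Dx + (-1 + x - x^2 + 4·x^3 + 12·x^4)·Dx^2  (order 2).
h: a_k = 0, -16, -16, -128/3, -272/3, -4048/15, -8128/15, -126544/105, -297232/105, …
ICs: h(0) = 0, h′(0) = -16.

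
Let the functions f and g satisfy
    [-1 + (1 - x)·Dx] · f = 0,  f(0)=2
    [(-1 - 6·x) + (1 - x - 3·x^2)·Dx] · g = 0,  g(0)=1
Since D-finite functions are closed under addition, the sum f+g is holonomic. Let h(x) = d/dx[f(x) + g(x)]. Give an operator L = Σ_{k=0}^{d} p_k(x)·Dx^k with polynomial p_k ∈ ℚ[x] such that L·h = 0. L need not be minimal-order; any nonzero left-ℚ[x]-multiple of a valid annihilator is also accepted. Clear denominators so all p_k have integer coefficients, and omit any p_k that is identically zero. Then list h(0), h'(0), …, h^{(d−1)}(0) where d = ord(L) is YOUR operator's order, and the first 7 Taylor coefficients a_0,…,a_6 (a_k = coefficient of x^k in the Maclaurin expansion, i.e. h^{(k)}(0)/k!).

f: a_k = 2, 2, 2, 2, 2, 2, 2, …
g: a_k = 1, 1, 4, 7, 19, 40, 97, …
h₀=f+g: left-lcm gives L₀, ord ≤ 2.
h=h₀': d/dx-closure on L₀ ⇒ L.
L = (-6 - 72·x - 216·x^3 + 54·x^4) + (6 + 30·x - 18·x^2 + 72·x^3 - 207·x^4 + 54·x^5)·Dx + (-1 + 2·x - 7·x^2 + 18·x^3 + 12·x^4 - 33·x^5 + 9·x^6)·Dx^2  (order 2).
h: a_k = 3, 12, 27, 84, 210, 594, 1533, …
ICs: h(0) = 3, h′(0) = 12.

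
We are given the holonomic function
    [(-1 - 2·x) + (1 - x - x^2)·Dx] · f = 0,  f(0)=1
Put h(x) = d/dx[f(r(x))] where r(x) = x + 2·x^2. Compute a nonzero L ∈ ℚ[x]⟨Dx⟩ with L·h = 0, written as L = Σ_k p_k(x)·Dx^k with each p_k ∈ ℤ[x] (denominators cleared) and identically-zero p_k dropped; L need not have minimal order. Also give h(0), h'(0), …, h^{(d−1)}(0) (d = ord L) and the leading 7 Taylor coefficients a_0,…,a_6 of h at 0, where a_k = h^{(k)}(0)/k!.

f: a_k = 1, 1, 2, 3, 5, 8, 13, …
Change of var in L_f (x↦r) gives L₀.
Derive L from L₀ (diff closure).
L = (8 + 42·x + 126·x^2 + 208·x^3 + 408·x^4 + 480·x^5 + 320·x^6) + (-1 - 5·x - 3·x^2 + 18·x^3 + 80·x^4 + 120·x^5 + 112·x^6 + 64·x^7)·Dx  (order 1).
h: a_k = 1, 8, 33, 124, 420, 1422, 4599, …
ICs: h(0) = 1.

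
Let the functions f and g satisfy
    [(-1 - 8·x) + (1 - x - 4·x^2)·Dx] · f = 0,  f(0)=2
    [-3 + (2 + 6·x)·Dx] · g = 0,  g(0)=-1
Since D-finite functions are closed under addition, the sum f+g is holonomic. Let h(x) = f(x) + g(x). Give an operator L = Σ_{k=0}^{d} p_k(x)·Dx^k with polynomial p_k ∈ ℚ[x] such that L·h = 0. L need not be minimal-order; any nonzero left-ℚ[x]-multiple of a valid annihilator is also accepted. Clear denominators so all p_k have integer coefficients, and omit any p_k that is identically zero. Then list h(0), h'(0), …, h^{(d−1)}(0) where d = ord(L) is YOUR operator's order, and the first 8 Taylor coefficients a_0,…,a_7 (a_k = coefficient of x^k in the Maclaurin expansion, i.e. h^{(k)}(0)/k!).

f: a_k = 2, 2, 10, 18, 58, 130, 362, 882, …
g: a_k = -1, -3/2, 9/8, -27/16, 405/128, -1701/256, 15309/1024, -72171/2048, …
Weyl lclm of L_f,L_g ⇒ L₀ (ord ≤ 2).
L = (-69 - 387·x - 900·x^2 - 1440·x^3) + (49 + 318·x + 1257·x^2 + 3240·x^3 + 3600·x^4)·Dx + (2 - 46·x - 234·x^2 + 86·x^3 + 1440·x^4 + 1440·x^5)·Dx^2  (order 2).
h: a_k = 1, 1/2, 89/8, 261/16, 7829/128, 31579/256, 385997/1024, 1734165/2048, …
ICs: h(0) = 1, h′(0) = 1/2.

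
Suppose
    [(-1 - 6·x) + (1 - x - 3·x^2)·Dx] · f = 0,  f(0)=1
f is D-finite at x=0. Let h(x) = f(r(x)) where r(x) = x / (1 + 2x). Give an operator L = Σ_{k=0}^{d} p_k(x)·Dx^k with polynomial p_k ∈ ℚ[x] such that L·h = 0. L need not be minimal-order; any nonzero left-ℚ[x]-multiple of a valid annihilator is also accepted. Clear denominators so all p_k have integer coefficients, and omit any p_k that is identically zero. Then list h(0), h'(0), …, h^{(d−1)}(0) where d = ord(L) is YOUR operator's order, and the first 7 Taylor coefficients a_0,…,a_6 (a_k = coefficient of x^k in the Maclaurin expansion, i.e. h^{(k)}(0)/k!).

L = (1 + 8·x) + (-1 - 5·x - 5·x^2 + 2·x^3)·Dx  (order 1).
h: a_k = 1, 1, 2, -5, 17, -56, 185, …
ICs: h(0) = 1.

f: a_k = 1, 1, 4, 7, 19, 40, 97, …
L₀ from L_f via x↦r, Dx↦r'^{-1}Dx.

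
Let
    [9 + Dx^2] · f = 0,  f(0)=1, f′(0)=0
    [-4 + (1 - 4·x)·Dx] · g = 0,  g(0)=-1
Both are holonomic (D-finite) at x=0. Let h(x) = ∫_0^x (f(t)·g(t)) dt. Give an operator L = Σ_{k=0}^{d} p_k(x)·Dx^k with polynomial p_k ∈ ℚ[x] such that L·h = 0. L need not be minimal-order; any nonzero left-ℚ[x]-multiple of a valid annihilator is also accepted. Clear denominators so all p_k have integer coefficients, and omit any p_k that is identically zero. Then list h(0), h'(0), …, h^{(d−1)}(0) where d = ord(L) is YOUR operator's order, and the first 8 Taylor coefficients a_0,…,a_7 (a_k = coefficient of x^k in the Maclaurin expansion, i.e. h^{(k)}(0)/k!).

L = (-9 + 36·x)·Dx + 8·Dx^2 + (-1 + 4·x)·Dx^3  (order 3).
h: a_k = 0, -1, -2, -23/6, -23/2, -1499/40, -1499/12, -239759/560, …
ICs: h(0) = 0, h′(0) = -1, h′′(0) = -4.

f: a_k = 1, 0, -9/2, 0, 27/8, 0, -81/80, 0, …
g: a_k = -1, -4, -16, -64, -256, -1024, -4096, -16384, …
Sym-product of L_f,L_g gives L₀ (≤ ord 2).
Integrate: L := L₀·Dx.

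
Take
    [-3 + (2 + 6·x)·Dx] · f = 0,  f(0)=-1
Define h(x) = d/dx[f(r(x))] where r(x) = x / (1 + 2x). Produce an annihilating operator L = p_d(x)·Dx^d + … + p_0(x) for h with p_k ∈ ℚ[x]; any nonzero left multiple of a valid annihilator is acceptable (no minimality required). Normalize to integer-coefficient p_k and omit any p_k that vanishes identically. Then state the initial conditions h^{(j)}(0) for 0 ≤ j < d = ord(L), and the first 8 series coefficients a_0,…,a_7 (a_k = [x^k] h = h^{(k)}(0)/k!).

f: a_k = -1, -3/2, 9/8, -27/16, 405/128, -1701/256, 15309/1024, -72171/2048, …
f∘r: x↦r, Dx↦Dx/r' in L_f ⇒ L₀.
Derive L from L₀ (diff closure).
L = (-11 - 40·x) + (-2 - 14·x - 20·x^2)·Dx  (order 1).
h: a_k = -3/2, 33/4, -585/16, 4965/32, -169545/256, 1477503/512, -26328981/2048, 239121645/4096, …
ICs: h(0) = -3/2.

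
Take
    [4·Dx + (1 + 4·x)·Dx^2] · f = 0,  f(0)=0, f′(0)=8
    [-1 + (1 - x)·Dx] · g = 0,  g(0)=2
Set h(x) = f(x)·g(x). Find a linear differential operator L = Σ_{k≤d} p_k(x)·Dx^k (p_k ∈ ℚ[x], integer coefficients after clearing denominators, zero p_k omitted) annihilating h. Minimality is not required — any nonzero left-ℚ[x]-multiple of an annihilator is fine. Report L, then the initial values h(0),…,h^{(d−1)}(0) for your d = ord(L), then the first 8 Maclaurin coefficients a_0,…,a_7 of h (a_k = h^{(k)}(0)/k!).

f: a_k = 0, 8, -16, 128/3, -128, 2048/5, -4096/3, 32768/7, …
g: a_k = 2, 2, 2, 2, 2, 2, 2, 2, …
Product ⇒ symmetric product L₀, ord ≤ 2.
L = 4 + (-2 + 12·x)·Dx + (-1 - 3·x + 4·x^2)·Dx^2  (order 2).
h: a_k = 0, 16, -16, 208/3, -560/3, 9488/15, -31472/15, 762736/105, …
ICs: h(0) = 0, h′(0) = 16.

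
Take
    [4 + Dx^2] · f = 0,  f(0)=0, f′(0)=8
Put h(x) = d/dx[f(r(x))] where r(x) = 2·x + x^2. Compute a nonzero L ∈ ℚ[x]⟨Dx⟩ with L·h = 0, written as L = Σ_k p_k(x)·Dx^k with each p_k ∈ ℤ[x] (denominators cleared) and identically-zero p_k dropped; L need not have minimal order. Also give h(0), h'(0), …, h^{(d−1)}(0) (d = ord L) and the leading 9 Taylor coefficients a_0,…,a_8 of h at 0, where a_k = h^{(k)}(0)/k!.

L = (19 + 64·x + 96·x^2 + 64·x^3 + 16·x^4) + (-3 - 3·x)·Dx + (1 + 2·x + x^2)·Dx^2  (order 2).
h: a_k = 16, 16, -128, -256, 32/3, 480, 22784/45, -1024/45, -155104/315, …
ICs: h(0) = 16, h′(0) = 16.

f: a_k = 0, 8, 0, -16/3, 0, 16/15, 0, -32/315, 0, …
L₀ from L_f via x↦r, Dx↦r'^{-1}Dx.
h₀' ⇒ L via d/dx closure of L₀.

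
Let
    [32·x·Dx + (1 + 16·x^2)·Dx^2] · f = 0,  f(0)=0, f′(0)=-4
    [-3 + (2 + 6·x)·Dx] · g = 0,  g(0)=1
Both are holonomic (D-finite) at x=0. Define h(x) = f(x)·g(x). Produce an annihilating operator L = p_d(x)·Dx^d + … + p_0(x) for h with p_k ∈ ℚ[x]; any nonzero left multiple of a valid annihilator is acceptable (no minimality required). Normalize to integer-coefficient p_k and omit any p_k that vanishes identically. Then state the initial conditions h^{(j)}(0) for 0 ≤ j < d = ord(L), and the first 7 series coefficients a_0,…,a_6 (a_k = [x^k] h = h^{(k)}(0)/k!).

L = (27 - 192·x - 144·x^2) + (-12 + 92·x + 576·x^2 + 576·x^3)·Dx + (4 + 24·x + 100·x^2 + 384·x^3 + 576·x^4)·Dx^2  (order 2).
h: a_k = 0, -4, -6, 155/6, 101/4, -34583/160, -95289/320, …
ICs: h(0) = 0, h′(0) = -4.

f: a_k = 0, -4, 0, 64/3, 0, -1024/5, 0, …
g: a_k = 1, 3/2, -9/8, 27/16, -405/128, 1701/256, -15309/1024, …
f·g: L₀ = L_f ⊗_s L_g, ord ≤ 2·1.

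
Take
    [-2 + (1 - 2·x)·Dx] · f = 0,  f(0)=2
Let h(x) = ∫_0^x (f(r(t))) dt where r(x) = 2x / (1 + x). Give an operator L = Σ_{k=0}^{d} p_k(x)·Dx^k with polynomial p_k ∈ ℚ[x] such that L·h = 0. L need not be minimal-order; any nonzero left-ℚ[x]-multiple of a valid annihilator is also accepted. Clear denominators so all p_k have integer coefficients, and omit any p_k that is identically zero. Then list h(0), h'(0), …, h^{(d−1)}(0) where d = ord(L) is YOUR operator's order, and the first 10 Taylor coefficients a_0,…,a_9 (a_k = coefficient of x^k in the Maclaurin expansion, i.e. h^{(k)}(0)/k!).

f: a_k = 2, 4, 8, 16, 32, 64, 128, 256, 512, 1024, …
h₀=f(r): pull back L_f along r ⇒ L₀.
h=∫₀ˣh₀: take L = L₀·Dx.
L = 4·Dx + (-1 + 2·x + 3·x^2)·Dx^2  (order 2).
h: a_k = 0, 2, 4, 8, 18, 216/5, 108, 1944/7, 729, 1944, …
ICs: h(0) = 0, h′(0) = 2.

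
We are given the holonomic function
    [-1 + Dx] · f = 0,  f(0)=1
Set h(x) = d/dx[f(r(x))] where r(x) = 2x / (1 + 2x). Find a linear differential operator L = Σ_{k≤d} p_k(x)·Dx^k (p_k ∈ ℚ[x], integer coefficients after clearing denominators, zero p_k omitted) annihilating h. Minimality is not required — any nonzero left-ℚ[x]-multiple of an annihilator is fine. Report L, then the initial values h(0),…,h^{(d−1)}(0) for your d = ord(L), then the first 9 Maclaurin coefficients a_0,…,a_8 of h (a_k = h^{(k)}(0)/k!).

L = (-2 - 8·x) + (-1 - 4·x - 4·x^2)·Dx  (order 1).
h: a_k = 2, -4, 4, 8/3, -76/3, 1208/15, -8728/45, 125456/315, -226076/315, …
ICs: h(0) = 2.

f: a_k = 1, 1, 1/2, 1/6, 1/24, 1/120, 1/720, 1/5040, 1/40320, …
h₀=f(r): pull back L_f along r ⇒ L₀.
h₀' ⇒ L via d/dx closure of L₀.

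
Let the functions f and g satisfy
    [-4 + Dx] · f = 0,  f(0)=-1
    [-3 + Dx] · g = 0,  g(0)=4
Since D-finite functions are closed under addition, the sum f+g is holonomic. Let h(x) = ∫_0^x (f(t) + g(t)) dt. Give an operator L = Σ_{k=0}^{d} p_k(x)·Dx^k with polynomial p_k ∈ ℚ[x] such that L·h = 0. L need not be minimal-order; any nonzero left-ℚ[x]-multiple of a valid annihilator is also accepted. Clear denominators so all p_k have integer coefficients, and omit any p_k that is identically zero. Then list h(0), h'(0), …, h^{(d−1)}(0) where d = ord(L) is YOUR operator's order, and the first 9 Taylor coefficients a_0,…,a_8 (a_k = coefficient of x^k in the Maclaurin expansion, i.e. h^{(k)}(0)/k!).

f: a_k = -1, -4, -8, -32/3, -32/3, -128/15, -256/45, -1024/315, -512/315, …
g: a_k = 4, 12, 18, 18, 27/2, 81/10, 81/20, 243/140, 729/1120, …
f+g: L₀ = lclm(L_f,L_g), ord ≤ 1+1.
∫: right-multiply L₀ by Dx.
L = 12·Dx - 7·Dx^2 + Dx^3  (order 3).
h: a_k = 0, 3, 4, 10/3, 11/6, 17/30, -13/180, -59/252, -1909/10080, …
ICs: h(0) = 0, h′(0) = 3, h′′(0) = 8.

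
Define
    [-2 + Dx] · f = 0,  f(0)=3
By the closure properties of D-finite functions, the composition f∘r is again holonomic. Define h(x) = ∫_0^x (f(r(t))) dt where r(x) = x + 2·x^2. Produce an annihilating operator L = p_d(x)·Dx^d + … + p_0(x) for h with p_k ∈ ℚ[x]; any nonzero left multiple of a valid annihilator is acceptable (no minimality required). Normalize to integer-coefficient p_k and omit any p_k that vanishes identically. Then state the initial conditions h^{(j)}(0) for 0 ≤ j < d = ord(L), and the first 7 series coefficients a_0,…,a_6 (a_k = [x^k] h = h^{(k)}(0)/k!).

f: a_k = 3, 6, 6, 4, 2, 4/5, 4/15, …
h₀=f(r): pull back L_f along r ⇒ L₀.
h=∫₀ˣh₀: take L = L₀·Dx.
L = (-2 - 8·x)·Dx + Dx^2  (order 2).
h: a_k = 0, 3, 3, 6, 7, 10, 54/5, …
ICs: h(0) = 0, h′(0) = 3.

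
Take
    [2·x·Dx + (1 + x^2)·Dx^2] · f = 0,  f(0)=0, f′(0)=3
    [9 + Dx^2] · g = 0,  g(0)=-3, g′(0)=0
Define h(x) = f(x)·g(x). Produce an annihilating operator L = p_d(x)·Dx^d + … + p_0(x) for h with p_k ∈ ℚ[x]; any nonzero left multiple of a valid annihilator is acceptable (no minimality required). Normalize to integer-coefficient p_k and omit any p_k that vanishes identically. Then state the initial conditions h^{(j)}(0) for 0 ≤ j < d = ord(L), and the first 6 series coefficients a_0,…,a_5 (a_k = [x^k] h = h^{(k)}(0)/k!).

L = (1170 + 3834·x^2 + 4779·x^4 + 2916·x^6 + 729·x^8) + (396·x + 1044·x^3 + 972·x^5 + 324·x^7)·Dx + (220 + 768·x^2 + 1026·x^4 + 648·x^6 + 162·x^8)·Dx^2 + (44·x + 116·x^3 + 108·x^5 + 36·x^7)·Dx^3 + (10 + 38·x^2 + 55·x^4 + 36·x^6 + 9·x^8)·Dx^4  (order 4).
h: a_k = 0, -9, 0, 87/2, 0, -1827/40, …
ICs: h(0) = 0, h′(0) = -9, h′′(0) = 0, h′′′(0) = 261.

f: a_k = 0, 3, 0, -1, 0, 3/5, …
g: a_k = -3, 0, 27/2, 0, -81/8, 0, …
h₀=f·g: eliminate ⇒ L₀, order ≤ 2·2.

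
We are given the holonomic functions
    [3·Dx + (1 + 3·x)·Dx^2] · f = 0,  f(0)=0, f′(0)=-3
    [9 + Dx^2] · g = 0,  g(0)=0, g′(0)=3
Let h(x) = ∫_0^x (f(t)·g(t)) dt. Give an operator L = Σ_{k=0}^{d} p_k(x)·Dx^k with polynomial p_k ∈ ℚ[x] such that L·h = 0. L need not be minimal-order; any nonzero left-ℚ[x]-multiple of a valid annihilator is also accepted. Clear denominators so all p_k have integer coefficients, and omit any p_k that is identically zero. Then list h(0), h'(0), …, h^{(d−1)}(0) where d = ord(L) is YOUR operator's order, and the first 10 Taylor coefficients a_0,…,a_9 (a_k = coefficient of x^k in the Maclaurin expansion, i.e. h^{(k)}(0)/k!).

f: a_k = 0, -3, 9/2, -9, 81/4, -243/5, 243/2, -2187/7, 6561/8, -2187, …
g: a_k = 0, 3, 0, -9/2, 0, 81/40, 0, -243/560, 0, 243/4480, …
Sym-product of L_f,L_g gives L₀ (≤ ord 4).
∫: right-multiply L₀ by Dx.
L = (-81 + 486·x + 4617·x^2 + 11664·x^3 + 8748·x^4)·Dx + (36 + 540·x + 1944·x^2 + 1944·x^3)·Dx^2 + (180·x + 1134·x^2 + 2592·x^3 + 1944·x^4)·Dx^3 + (4 + 60·x + 216·x^2 + 216·x^3)·Dx^4 + (1 + 14·x + 69·x^2 + 144·x^3 + 108·x^4)·Dx^5  (order 5).
h: a_k = 0, 0, 0, -3, 27/8, -27/10, 27/4, -891/56, 22599/640, -9153/112, …
ICs: h(0) = 0, h′(0) = 0, h′′(0) = 0, h′′′(0) = -18, h′′′′(0) = 81.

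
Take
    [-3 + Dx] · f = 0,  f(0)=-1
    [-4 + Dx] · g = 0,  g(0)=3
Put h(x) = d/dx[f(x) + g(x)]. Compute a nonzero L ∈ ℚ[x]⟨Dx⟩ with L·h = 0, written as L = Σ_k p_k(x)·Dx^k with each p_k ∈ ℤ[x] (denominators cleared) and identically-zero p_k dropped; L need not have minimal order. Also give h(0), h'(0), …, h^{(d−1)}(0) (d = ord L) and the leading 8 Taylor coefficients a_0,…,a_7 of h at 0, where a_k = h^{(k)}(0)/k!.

L = 12 - 7·Dx + Dx^2  (order 2).
h: a_k = 9, 39, 165/2, 229/2, 943/8, 3853/40, 3131/48, 63349/1680, …
ICs: h(0) = 9, h′(0) = 39.

f: a_k = -1, -3, -9/2, -9/2, -27/8, -81/40, -81/80, -243/560, …
g: a_k = 3, 12, 24, 32, 32, 128/5, 256/15, 1024/105, …
Weyl lclm of L_f,L_g ⇒ L₀ (ord ≤ 2).
h=h₀': d/dx-closure on L₀ ⇒ L.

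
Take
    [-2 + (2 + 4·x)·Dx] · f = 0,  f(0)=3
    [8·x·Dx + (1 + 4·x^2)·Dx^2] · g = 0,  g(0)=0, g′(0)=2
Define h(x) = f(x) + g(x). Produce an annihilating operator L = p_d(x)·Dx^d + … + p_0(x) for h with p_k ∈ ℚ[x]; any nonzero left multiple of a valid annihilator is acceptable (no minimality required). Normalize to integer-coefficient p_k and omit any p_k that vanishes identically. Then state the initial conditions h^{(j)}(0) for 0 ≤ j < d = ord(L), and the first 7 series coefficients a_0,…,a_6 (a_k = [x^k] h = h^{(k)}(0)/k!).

f: a_k = 3, 3, -3/2, 3/2, -15/8, 21/8, -63/16, …
g: a_k = 0, 2, 0, -8/3, 0, 32/5, 0, …
f+g: L₀ = lclm(L_f,L_g), ord ≤ 1+2.
L = (-8 - 40·x + 96·x^2 + 96·x^3)·Dx + (-11 - 32·x + 40·x^2 + 384·x^3 + 336·x^4)·Dx^2 + (-1 + 6·x + 24·x^2 + 48·x^3 + 112·x^4 + 96·x^5)·Dx^3  (order 3).
h: a_k = 3, 5, -3/2, -7/6, -15/8, 361/40, -63/16, …
ICs: h(0) = 3, h′(0) = 5, h′′(0) = -3.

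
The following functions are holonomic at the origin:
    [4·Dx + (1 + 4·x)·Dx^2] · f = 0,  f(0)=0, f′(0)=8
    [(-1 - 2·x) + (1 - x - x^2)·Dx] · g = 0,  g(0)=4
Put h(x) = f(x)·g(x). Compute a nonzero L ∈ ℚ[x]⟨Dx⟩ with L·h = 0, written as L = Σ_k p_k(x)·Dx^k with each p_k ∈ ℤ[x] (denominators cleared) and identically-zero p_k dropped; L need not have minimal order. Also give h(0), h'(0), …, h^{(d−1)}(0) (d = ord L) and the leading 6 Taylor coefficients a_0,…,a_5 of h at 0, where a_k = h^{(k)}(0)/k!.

L = (6 + 16·x) + (-2 + 16·x + 20·x^2)·Dx + (-1 - 3·x + 5·x^2 + 4·x^3)·Dx^2  (order 2).
h: a_k = 0, 32, -32, 512/3, -1120/3, 21536/15, …
ICs: h(0) = 0, h′(0) = 32.

f: a_k = 0, 8, -16, 128/3, -128, 2048/5, …
g: a_k = 4, 4, 8, 12, 20, 32, …
Sym-product of L_f,L_g gives L₀ (≤ ord 2).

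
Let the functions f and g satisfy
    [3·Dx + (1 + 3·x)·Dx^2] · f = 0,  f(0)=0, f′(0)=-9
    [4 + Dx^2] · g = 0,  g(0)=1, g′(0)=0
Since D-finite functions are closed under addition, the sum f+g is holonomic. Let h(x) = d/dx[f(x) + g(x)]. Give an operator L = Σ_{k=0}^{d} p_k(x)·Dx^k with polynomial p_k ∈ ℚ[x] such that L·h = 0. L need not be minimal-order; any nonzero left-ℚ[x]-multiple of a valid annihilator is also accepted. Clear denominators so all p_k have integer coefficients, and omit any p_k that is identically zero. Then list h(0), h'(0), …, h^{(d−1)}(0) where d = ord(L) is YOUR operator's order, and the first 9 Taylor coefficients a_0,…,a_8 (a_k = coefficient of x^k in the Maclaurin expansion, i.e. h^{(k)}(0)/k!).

f: a_k = 0, -9, 27/2, -27, 243/4, -729/5, 729/2, -6561/7, 19683/8, …
g: a_k = 1, 0, -2, 0, 2/3, 0, -4/45, 0, 2/315, …
h₀=f+g: left-lcm gives L₀, ord ≤ 4.
h=h₀': d/dx-closure on L₀ ⇒ L.
L = (348 + 144·x + 216·x^2) + (44 + 180·x + 216·x^2 + 216·x^3)·Dx + (87 + 36·x + 54·x^2)·Dx^2 + (11 + 45·x + 54·x^2 + 54·x^3)·Dx^3  (order 3).
h: a_k = -9, 23, -81, 737/3, -729, 32797/15, -6561, 6200161/315, -59049, …
ICs: h(0) = -9, h′(0) = 23, h′′(0) = -162.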